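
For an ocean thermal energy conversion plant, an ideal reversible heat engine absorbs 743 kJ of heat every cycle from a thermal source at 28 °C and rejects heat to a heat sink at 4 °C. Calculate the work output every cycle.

W ≈ 59.2 kJ

T_H = 28 °C → 28 + 273.15 = 301.15 K.
T_C = 4 °C → 4 + 273.15 = 277.15 K.
Since the cycle is reversible, η = 1 − T_C/T_H = 1 − 277.15/301.15 = 0.0797.
W = η·Q_H = 0.0797 × 743 = 59.2 kJ.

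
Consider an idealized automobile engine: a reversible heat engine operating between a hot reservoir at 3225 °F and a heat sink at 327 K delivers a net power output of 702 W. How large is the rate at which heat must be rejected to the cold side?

Q̇_C ≈ 133 W

T_H = 3225 °F → (3225 − 32) × 5/9 = 1773.89 °C = 2047.04 K.
η_rev = 1 − T_C/T_H = 1 − 327.00/2047.04 = 0.8403.
Since Q_C/Q_H = T_C/T_H and Q_H = W/η, Q_C = W·T_C/(T_H − T_C) = 702 × 327.00/1720.04 = 133 W.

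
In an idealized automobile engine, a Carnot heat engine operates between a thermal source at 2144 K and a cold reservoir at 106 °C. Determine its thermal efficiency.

T_C = 106 °C → 106 + 273.15 = 379.15 K.
Since the cycle is reversible, η = 1 − T_C/T_H = 1 − 379.15/2144.00 = 0.8232.

η ≈ 0.8232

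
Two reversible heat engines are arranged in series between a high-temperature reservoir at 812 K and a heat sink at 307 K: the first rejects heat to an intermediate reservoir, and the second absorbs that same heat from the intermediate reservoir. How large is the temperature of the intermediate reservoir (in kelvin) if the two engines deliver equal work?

For reversible stages Q_m = Q_H·(T_m/T_H). Setting W₁ = Q_H(1 − T_m/T_H) equal to W₂ = Q_m(1 − T_C/T_m) = Q_H·(T_m − T_C)/T_H gives T_H − T_m = T_m − T_C, so T_m = (T_H + T_C)/2 = (812.00 + 307.00)/2 = 560 K.

T_m ≈ 560 K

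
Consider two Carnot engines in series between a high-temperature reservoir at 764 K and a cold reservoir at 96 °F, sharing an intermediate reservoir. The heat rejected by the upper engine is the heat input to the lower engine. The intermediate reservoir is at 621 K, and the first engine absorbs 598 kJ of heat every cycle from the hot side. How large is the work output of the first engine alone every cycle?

W₁ ≈ 112 kJ

T_C = 96 °F → (96 − 32) × 5/9 = 35.56 °C = 308.71 K.
First-stage efficiency η₁ = 1 − T_m/T_H = 1 − 621.00/764.00 = 0.1872.
W₁ = η₁·Q_H = 0.1872 × 598 = 112 kJ.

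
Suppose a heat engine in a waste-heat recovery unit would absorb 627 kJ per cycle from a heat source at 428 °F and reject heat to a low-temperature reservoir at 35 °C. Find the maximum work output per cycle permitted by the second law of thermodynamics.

W_max ≈ 235.2 kJ

T_H = 428 °F → (428 − 32) × 5/9 = 220.00 °C = 493.15 K.
T_C = 35 °C → 35 + 273.15 = 308.15 K.
The second-law ceiling is the Carnot efficiency, η_max = 1 − T_C/T_H = 1 − 308.15/493.15 = 0.3751.
W_max = η_max · Q_H = 0.3751 × 627 = 235.2 kJ.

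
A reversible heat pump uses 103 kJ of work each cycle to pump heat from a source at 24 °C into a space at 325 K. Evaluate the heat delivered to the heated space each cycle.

Q_H ≈ 1200 kJ

T_C = 24 °C → 24 + 273.15 = 297.15 K.
For a reversible heat pump, COP_HP = T_H/(T_H − T_C) = 325.00/27.85 = 11.6697.
Q_H = COP_HP · W = 11.6697 × 103 = 1200 kJ.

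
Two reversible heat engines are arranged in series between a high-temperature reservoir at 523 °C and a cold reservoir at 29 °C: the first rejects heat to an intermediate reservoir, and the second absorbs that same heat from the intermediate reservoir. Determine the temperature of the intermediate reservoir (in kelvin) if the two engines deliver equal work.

T_H = 523 °C → 523 + 273.15 = 796.15 K.
T_C = 29 °C → 29 + 273.15 = 302.15 K.
For reversible stages Q_m = Q_H·(T_m/T_H). Setting W₁ = Q_H(1 − T_m/T_H) equal to W₂ = Q_m(1 − T_C/T_m) = Q_H·(T_m − T_C)/T_H gives T_H − T_m = T_m − T_C, so T_m = (T_H + T_C)/2 = (796.15 + 302.15)/2 = 549 K.

T_m ≈ 549 K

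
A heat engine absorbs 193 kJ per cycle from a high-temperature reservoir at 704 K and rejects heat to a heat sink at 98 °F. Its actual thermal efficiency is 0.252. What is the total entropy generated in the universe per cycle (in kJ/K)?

ΔS_univ ≈ 0.192 kJ/K

T_C = 98 °F → (98 − 32) × 5/9 = 36.67 °C = 309.82 K.
W = η·Q_H = 0.252 × 193 = 48.64 kJ, so Q_C = Q_H − W = 144.4 kJ.
Reservoir entropy changes: ΔS_H = −Q_H/T_H = −193/704.00 = -0.2741 kJ/K and ΔS_C = +Q_C/T_C = 144.4/309.82 = 0.4660 kJ/K.
ΔS_univ = −Q_H/T_H + Q_C/T_C = 0.192 kJ/K (> 0, since η = 0.252 < η_Carnot = 0.560).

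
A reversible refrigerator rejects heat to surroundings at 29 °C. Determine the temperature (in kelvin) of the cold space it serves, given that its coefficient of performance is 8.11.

T_C ≈ 269 K

T_H = 29 °C → 29 + 273.15 = 302.15 K.
COP_R = T_C/(T_H − T_C) ⇒ T_C = T_H·COP_R/(1 + COP_R) = 302.15 × 8.11/(1 + 8.11) = 269 K.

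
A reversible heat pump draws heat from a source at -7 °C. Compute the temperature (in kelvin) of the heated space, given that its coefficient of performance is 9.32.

T_H ≈ 298 K

T_C = -7 °C → -7 + 273.15 = 266.15 K.
COP_HP = T_H/(T_H − T_C) ⇒ T_H = T_C·COP_HP/(COP_HP − 1) = 266.15 × 9.32/(9.32 − 1) = 298 K.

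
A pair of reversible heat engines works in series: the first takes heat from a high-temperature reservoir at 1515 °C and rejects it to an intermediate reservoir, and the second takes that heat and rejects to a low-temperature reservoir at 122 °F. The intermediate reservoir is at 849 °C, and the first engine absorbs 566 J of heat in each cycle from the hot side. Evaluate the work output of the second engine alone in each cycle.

W₂ ≈ 253 J

T_H = 1515 °C → 1515 + 273.15 = 1788.15 K.
T_C = 122 °F → (122 − 32) × 5/9 = 50.00 °C = 323.15 K.
T_m = 849 °C → 849 + 273.15 = 1122.15 K.
Heat entering the second stage: Q_m = Q_H·(T_m/T_H) = 566 × 1122.15/1788.15 = 355 J.
Second-stage efficiency η₂ = 1 − T_C/T_m = 1 − 323.15/1122.15 = 0.7120, so W₂ = η₂·Q_m = 253 J.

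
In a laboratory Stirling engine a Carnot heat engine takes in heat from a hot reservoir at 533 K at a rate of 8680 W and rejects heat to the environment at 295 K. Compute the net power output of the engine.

For a reversible engine, η = 1 − T_C/T_H = 1 − 295.00/533.00 = 0.4465.
W = η·Q_H = 0.4465 × 8680 = 3880 W.

Ẇ ≈ 3880 W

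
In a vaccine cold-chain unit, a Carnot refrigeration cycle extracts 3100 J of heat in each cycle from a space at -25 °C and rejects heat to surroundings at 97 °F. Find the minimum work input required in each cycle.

T_H = 97 °F → (97 − 32) × 5/9 = 36.11 °C = 309.26 K.
T_C = -25 °C → -25 + 273.15 = 248.15 K.
Carnot COP: COP_R = T_C/(T_H − T_C) = 248.15/61.11 = 4.0606.
W = Q_C/COP_R = 3100/4.0606 = 763 J.

W_in ≈ 763 J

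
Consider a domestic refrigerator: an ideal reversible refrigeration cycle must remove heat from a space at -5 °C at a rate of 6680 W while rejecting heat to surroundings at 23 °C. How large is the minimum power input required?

Ẇ_in ≈ 697.5 W

T_H = 23 °C → 23 + 273.15 = 296.15 K.
T_C = -5 °C → -5 + 273.15 = 268.15 K.
COP_R = T_C/(T_H − T_C) = 268.15/28.00 = 9.5768.
W = Q_C/COP_R = 6680/9.5768 = 697.5 W.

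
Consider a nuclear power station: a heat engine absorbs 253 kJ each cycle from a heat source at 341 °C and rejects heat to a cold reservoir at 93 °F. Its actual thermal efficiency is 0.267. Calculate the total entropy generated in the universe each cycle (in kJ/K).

T_H = 341 °C → 341 + 273.15 = 614.15 K.
T_C = 93 °F → (93 − 32) × 5/9 = 33.89 °C = 307.04 K.
W = η·Q_H = 0.267 × 253 = 67.55 kJ, so Q_C = Q_H − W = 185.4 kJ.
The hot reservoir loses entropy Q_H/T_H = 253/614.15 = 0.4120 kJ/K; the cold reservoir gains Q_C/T_C = 185.4/307.04 = 0.6040 kJ/K.
ΔS_univ = −Q_H/T_H + Q_C/T_C = 0.1920 kJ/K (> 0, since η = 0.267 < η_Carnot = 0.500).

ΔS_univ ≈ 0.1920 kJ/K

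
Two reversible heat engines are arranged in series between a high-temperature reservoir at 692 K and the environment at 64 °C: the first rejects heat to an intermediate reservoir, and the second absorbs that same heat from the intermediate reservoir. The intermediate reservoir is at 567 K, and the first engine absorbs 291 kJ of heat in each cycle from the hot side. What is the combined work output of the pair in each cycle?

W_total ≈ 149.2 kJ

T_C = 64 °C → 64 + 273.15 = 337.15 K.
Two reversible stages in series are equivalent to a single Carnot engine between T_H and T_C, so η_total = 1 − T_C/T_H = 1 − 337.15/692.00 = 0.5128.
W_total = η_total · Q_H = 0.5128 × 291 = 149.2 kJ.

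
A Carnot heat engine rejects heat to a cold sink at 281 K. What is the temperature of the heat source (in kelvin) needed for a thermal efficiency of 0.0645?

From η = 1 − T_C/T_H, solving for T_H gives T_H = T_C/(1 − η) = 281.00/(1 − 0.0645) = 300 K.

T_H ≈ 300 K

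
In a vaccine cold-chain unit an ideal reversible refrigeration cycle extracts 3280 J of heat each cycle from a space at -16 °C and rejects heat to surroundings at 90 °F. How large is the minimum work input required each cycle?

T_H = 90 °F → (90 − 32) × 5/9 = 32.22 °C = 305.37 K.
T_C = -16 °C → -16 + 273.15 = 257.15 K.
The reversible coefficient of performance is COP_R = T_C/(T_H − T_C) = 257.15/48.22 = 5.3326.
W = Q_C/COP_R = 3280/5.3326 = 615 J.

W_in ≈ 615 J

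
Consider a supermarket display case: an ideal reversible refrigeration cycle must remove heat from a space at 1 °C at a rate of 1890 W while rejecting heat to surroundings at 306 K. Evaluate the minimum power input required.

T_C = 1 °C → 1 + 273.15 = 274.15 K.
For a reversible refrigerator, COP_R = T_C/(T_H − T_C) = 274.15/31.85 = 8.6075.
W = Q_C/COP_R = 1890/8.6075 = 220 W.

Ẇ_in ≈ 220 W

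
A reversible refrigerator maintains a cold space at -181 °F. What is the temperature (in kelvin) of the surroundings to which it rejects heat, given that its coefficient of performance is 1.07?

T_C = -181 °F → (-181 − 32) × 5/9 = -118.33 °C = 154.82 K.
COP_R = T_C/(T_H − T_C) ⇒ T_H = T_C·(1 + 1/COP_R) = 154.82 × (1 + 1/1.07) = 300 K.

T_H ≈ 300 K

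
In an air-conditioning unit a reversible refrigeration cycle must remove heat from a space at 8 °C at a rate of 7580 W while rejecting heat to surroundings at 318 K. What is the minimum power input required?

T_C = 8 °C → 8 + 273.15 = 281.15 K.
Carnot COP: COP_R = T_C/(T_H − T_C) = 281.15/36.85 = 7.6296.
W = Q_C/COP_R = 7580/7.6296 = 993.5 W.

Ẇ_in ≈ 993.5 W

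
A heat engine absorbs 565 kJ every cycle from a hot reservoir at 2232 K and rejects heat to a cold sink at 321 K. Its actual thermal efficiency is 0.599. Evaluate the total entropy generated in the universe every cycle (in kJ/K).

W = η·Q_H = 0.599 × 565 = 338.4 kJ, so Q_C = Q_H − W = 226.6 kJ.
Reservoir entropy changes: ΔS_H = −Q_H/T_H = −565/2232.00 = -0.2531 kJ/K and ΔS_C = +Q_C/T_C = 226.6/321.00 = 0.7058 kJ/K.
ΔS_univ = −Q_H/T_H + Q_C/T_C = 0.453 kJ/K (> 0, since η = 0.599 < η_Carnot = 0.856).

ΔS_univ ≈ 0.453 kJ/K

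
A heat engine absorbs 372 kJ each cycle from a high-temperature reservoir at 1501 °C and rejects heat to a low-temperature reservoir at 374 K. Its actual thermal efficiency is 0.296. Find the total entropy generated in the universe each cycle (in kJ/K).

ΔS_univ ≈ 0.491 kJ/K

T_H = 1501 °C → 1501 + 273.15 = 1774.15 K.
W = η·Q_H = 0.296 × 372 = 110.1 kJ, so Q_C = Q_H − W = 261.9 kJ.
The hot reservoir loses entropy Q_H/T_H = 372/1774.15 = 0.2097 kJ/K; the cold reservoir gains Q_C/T_C = 261.9/374.00 = 0.7002 kJ/K.
ΔS_univ = −Q_H/T_H + Q_C/T_C = 0.491 kJ/K (> 0, since η = 0.296 < η_Carnot = 0.789).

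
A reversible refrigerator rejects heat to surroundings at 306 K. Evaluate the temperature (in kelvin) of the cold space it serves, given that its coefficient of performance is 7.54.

COP_R = T_C/(T_H − T_C) ⇒ T_C = T_H·COP_R/(1 + COP_R) = 306.00 × 7.54/(1 + 7.54) = 270 K.

T_C ≈ 270 K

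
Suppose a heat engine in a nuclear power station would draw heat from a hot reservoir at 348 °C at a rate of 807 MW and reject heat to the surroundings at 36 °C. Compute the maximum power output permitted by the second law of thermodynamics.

T_H = 348 °C → 348 + 273.15 = 621.15 K.
T_C = 36 °C → 36 + 273.15 = 309.15 K.
By the Carnot theorem, η_max = 1 − T_C/T_H = 1 − 309.15/621.15 = 0.5023.
W_max = η_max · Q_H = 0.5023 × 807 = 405 MW.

Ẇ_max ≈ 405 MW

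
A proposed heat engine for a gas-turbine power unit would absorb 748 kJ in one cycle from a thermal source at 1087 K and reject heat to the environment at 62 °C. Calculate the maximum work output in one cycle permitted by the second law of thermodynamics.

W_max ≈ 517.4 kJ

T_C = 62 °C → 62 + 273.15 = 335.15 K.
The second-law ceiling is the Carnot efficiency, η_max = 1 − T_C/T_H = 1 − 335.15/1087.00 = 0.6917.
W_max = η_max · Q_H = 0.6917 × 748 = 517.4 kJ.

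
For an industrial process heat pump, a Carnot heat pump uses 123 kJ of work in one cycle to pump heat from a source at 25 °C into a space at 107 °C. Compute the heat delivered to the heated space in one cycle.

Q_H ≈ 570.2 kJ

T_H = 107 °C → 107 + 273.15 = 380.15 K.
T_C = 25 °C → 25 + 273.15 = 298.15 K.
The Carnot heat-pump COP is COP_HP = T_H/(T_H − T_C) = 380.15/82.00 = 4.6360.
Q_H = COP_HP · W = 4.6360 × 123 = 570.2 kJ.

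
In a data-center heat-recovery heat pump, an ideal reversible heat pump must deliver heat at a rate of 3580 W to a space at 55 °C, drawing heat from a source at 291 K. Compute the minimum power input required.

T_H = 55 °C → 55 + 273.15 = 328.15 K.
COP_HP = T_H/(T_H − T_C) = 328.15/37.15 = 8.8331.
W = Q_H/COP_HP = 3580/8.8331 = 405 W.

Ẇ_in ≈ 405 W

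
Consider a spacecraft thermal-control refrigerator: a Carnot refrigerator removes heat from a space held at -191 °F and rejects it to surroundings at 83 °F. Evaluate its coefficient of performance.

COP_R ≈ 0.9805

T_H = 83 °F → (83 − 32) × 5/9 = 28.33 °C = 301.48 K.
T_C = -191 °F → (-191 − 32) × 5/9 = -123.89 °C = 149.26 K.
Carnot COP: COP_R = T_C/(T_H − T_C) = 149.26/(301.48 − 149.26) = 0.9805.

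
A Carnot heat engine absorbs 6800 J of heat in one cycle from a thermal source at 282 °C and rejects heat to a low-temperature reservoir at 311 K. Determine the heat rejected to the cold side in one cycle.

Q_C ≈ 3810 J

T_H = 282 °C → 282 + 273.15 = 555.15 K.
Carnot efficiency: η = 1 − T_C/T_H = 1 − 311.00/555.15 = 0.4398.
For a reversible cycle Q_C/Q_H = T_C/T_H, so Q_C = 6800 × 311.00/555.15 = 3810 J.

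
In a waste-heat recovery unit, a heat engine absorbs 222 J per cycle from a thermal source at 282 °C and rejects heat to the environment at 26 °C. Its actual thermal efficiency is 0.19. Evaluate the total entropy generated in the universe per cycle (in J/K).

T_H = 282 °C → 282 + 273.15 = 555.15 K.
T_C = 26 °C → 26 + 273.15 = 299.15 K.
W = η·Q_H = 0.19 × 222 = 42.18 J, so Q_C = Q_H − W = 179.8 J.
The hot reservoir loses entropy Q_H/T_H = 222/555.15 = 0.3999 J/K; the cold reservoir gains Q_C/T_C = 179.8/299.15 = 0.6011 J/K.
ΔS_univ = −Q_H/T_H + Q_C/T_C = 0.201 J/K (> 0, since η = 0.19 < η_Carnot = 0.461).

ΔS_univ ≈ 0.201 J/K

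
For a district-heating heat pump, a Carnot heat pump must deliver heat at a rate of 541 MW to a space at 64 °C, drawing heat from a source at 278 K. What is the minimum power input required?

T_H = 64 °C → 64 + 273.15 = 337.15 K.
The Carnot heat-pump COP is COP_HP = T_H/(T_H − T_C) = 337.15/59.15 = 5.6999.
W = Q_H/COP_HP = 541/5.6999 = 94.9 MW.

Ẇ_in ≈ 94.9 MW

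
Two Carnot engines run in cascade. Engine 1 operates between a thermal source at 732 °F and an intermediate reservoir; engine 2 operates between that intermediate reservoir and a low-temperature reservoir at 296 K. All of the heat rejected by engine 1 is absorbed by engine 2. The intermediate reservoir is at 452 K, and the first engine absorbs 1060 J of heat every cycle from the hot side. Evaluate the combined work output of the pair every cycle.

T_H = 732 °F → (732 − 32) × 5/9 = 388.89 °C = 662.04 K.
Two reversible stages in series are equivalent to a single Carnot engine between T_H and T_C, so η_total = 1 − T_C/T_H = 1 − 296.00/662.04 = 0.5529.
W_total = η_total · Q_H = 0.5529 × 1060 = 586 J.

W_total ≈ 586 J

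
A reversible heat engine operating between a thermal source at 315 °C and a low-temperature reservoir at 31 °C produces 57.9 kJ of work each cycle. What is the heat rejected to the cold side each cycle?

T_H = 315 °C → 315 + 273.15 = 588.15 K.
T_C = 31 °C → 31 + 273.15 = 304.15 K.
Since the cycle is reversible, η = 1 − T_C/T_H = 1 − 304.15/588.15 = 0.4829.
Since Q_C/Q_H = T_C/T_H and Q_H = W/η, Q_C = W·T_C/(T_H − T_C) = 57.9 × 304.15/284.00 = 62.0 kJ.

Q_C ≈ 62.0 kJ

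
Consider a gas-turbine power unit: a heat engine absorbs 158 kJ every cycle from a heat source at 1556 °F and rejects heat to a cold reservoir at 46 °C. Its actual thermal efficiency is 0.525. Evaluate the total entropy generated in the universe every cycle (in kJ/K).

ΔS_univ ≈ 0.09406 kJ/K

T_H = 1556 °F → (1556 − 32) × 5/9 = 846.67 °C = 1119.82 K.
T_C = 46 °C → 46 + 273.15 = 319.15 K.
W = η·Q_H = 0.525 × 158 = 82.95 kJ, so Q_C = Q_H − W = 75.05 kJ.
Reservoir entropy changes: ΔS_H = −Q_H/T_H = −158/1119.82 = -0.1411 kJ/K and ΔS_C = +Q_C/T_C = 75.05/319.15 = 0.2352 kJ/K.
ΔS_univ = −Q_H/T_H + Q_C/T_C = 0.09406 kJ/K (> 0, since η = 0.525 < η_Carnot = 0.715).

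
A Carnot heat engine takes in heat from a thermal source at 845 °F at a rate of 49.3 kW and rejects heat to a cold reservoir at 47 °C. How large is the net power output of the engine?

Ẇ ≈ 27.5 kW

T_H = 845 °F → (845 − 32) × 5/9 = 451.67 °C = 724.82 K.
T_C = 47 °C → 47 + 273.15 = 320.15 K.
Carnot efficiency: η = 1 − T_C/T_H = 1 − 320.15/724.82 = 0.5583.
W = η·Q_H = 0.5583 × 49.3 = 27.5 kW.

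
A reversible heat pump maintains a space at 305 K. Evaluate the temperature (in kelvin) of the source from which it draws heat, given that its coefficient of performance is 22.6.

T_C ≈ 292 K

COP_HP = T_H/(T_H − T_C) ⇒ T_C = T_H·(COP_HP − 1)/COP_HP = 305.00 × (22.6 − 1)/22.6 = 292 K.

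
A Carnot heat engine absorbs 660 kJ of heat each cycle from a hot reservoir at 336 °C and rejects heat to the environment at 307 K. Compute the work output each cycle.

T_H = 336 °C → 336 + 273.15 = 609.15 K.
η_rev = 1 − T_C/T_H = 1 − 307.00/609.15 = 0.4960.
W = η·Q_H = 0.4960 × 660 = 327 kJ.

W ≈ 327 kJ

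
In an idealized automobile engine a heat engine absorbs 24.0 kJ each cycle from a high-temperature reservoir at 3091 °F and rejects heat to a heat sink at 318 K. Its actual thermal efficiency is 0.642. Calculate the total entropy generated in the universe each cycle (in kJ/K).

T_H = 3091 °F → (3091 − 32) × 5/9 = 1699.44 °C = 1972.59 K.
W = η·Q_H = 0.642 × 24.0 = 15.41 kJ, so Q_C = Q_H − W = 8.592 kJ.
Entropy balance on the reservoirs: −Q_H/T_H = -0.01217 kJ/K, +Q_C/T_C = 0.02702 kJ/K.
ΔS_univ = −Q_H/T_H + Q_C/T_C = 0.01485 kJ/K (> 0, since η = 0.642 < η_Carnot = 0.839).

ΔS_univ ≈ 0.01485 kJ/K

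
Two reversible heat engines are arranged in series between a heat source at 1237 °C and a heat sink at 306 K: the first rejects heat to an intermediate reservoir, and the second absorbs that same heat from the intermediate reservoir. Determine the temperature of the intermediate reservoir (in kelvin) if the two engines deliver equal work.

T_m ≈ 908.1 K

T_H = 1237 °C → 1237 + 273.15 = 1510.15 K.
For reversible stages Q_m = Q_H·(T_m/T_H). Setting W₁ = Q_H(1 − T_m/T_H) equal to W₂ = Q_m(1 − T_C/T_m) = Q_H·(T_m − T_C)/T_H gives T_H − T_m = T_m − T_C, so T_m = (T_H + T_C)/2 = (1510.15 + 306.00)/2 = 908.1 K.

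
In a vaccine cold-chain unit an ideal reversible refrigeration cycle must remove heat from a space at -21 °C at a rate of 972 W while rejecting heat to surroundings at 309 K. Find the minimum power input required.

Ẇ_in ≈ 219.1 W

T_C = -21 °C → -21 + 273.15 = 252.15 K.
COP_R = T_C/(T_H − T_C) = 252.15/56.85 = 4.4354.
W = Q_C/COP_R = 972/4.4354 = 219.1 W.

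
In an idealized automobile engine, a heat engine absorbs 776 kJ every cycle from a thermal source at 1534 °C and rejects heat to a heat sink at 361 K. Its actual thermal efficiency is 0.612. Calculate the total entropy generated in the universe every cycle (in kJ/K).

T_H = 1534 °C → 1534 + 273.15 = 1807.15 K.
W = η·Q_H = 0.612 × 776 = 474.9 kJ, so Q_C = Q_H − W = 301.1 kJ.
Reservoir entropy changes: ΔS_H = −Q_H/T_H = −776/1807.15 = -0.4294 kJ/K and ΔS_C = +Q_C/T_C = 301.1/361.00 = 0.8340 kJ/K.
ΔS_univ = −Q_H/T_H + Q_C/T_C = 0.405 kJ/K (> 0, since η = 0.612 < η_Carnot = 0.800).

ΔS_univ ≈ 0.405 kJ/K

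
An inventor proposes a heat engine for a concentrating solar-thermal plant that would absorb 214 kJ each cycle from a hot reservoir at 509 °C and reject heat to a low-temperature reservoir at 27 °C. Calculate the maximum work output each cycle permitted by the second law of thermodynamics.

T_H = 509 °C → 509 + 273.15 = 782.15 K.
T_C = 27 °C → 27 + 273.15 = 300.15 K.
By the Carnot theorem, η_max = 1 − T_C/T_H = 1 − 300.15/782.15 = 0.6163.
W_max = η_max · Q_H = 0.6163 × 214 = 132 kJ.

W_max ≈ 132 kJ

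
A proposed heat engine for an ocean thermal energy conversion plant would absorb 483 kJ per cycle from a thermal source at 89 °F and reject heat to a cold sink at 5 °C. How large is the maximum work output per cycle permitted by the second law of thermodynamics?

W_max ≈ 42.25 kJ

T_H = 89 °F → (89 − 32) × 5/9 = 31.67 °C = 304.82 K.
T_C = 5 °C → 5 + 273.15 = 278.15 K.
The second-law ceiling is the Carnot efficiency, η_max = 1 − T_C/T_H = 1 − 278.15/304.82 = 0.0875.
W_max = η_max · Q_H = 0.0875 × 483 = 42.25 kJ.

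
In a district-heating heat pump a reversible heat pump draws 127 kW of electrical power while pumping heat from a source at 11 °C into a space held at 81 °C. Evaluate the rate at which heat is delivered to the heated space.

Q̇_H ≈ 642.5 kW

T_H = 81 °C → 81 + 273.15 = 354.15 K.
T_C = 11 °C → 11 + 273.15 = 284.15 K.
COP_HP = T_H/(T_H − T_C) = 354.15/70.00 = 5.0593.
Q_H = COP_HP · W = 5.0593 × 127 = 642.5 kW.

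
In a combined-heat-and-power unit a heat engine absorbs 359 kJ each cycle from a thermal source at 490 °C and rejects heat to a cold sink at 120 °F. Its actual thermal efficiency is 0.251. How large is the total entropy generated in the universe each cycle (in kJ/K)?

ΔS_univ ≈ 0.3645 kJ/K

T_H = 490 °C → 490 + 273.15 = 763.15 K.
T_C = 120 °F → (120 − 32) × 5/9 = 48.89 °C = 322.04 K.
W = η·Q_H = 0.251 × 359 = 90.11 kJ, so Q_C = Q_H − W = 268.9 kJ.
Entropy balance on the reservoirs: −Q_H/T_H = -0.4704 kJ/K, +Q_C/T_C = 0.8350 kJ/K.
ΔS_univ = −Q_H/T_H + Q_C/T_C = 0.3645 kJ/K (> 0, since η = 0.251 < η_Carnot = 0.578).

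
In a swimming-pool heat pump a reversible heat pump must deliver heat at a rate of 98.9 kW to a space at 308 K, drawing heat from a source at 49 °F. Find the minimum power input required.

Ẇ_in ≈ 8.158 kW

T_C = 49 °F → (49 − 32) × 5/9 = 9.44 °C = 282.59 K.
For a reversible heat pump, COP_HP = T_H/(T_H − T_C) = 308.00/25.41 = 12.1233.
W = Q_H/COP_HP = 98.9/12.1233 = 8.158 kW.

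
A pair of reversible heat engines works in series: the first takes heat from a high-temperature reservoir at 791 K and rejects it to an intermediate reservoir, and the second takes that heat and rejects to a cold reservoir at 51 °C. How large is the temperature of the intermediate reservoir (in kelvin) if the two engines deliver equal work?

T_C = 51 °C → 51 + 273.15 = 324.15 K.
For reversible stages Q_m = Q_H·(T_m/T_H). Setting W₁ = Q_H(1 − T_m/T_H) equal to W₂ = Q_m(1 − T_C/T_m) = Q_H·(T_m − T_C)/T_H gives T_H − T_m = T_m − T_C, so T_m = (T_H + T_C)/2 = (791.00 + 324.15)/2 = 558 K.

T_m ≈ 558 K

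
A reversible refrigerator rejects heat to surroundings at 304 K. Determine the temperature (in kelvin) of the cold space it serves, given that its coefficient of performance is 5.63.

COP_R = T_C/(T_H − T_C) ⇒ T_C = T_H·COP_R/(1 + COP_R) = 304.00 × 5.63/(1 + 5.63) = 258.1 K.

T_C ≈ 258.1 K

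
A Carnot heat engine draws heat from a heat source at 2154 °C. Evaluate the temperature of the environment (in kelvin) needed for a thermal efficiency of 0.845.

T_C ≈ 376 K

T_H = 2154 °C → 2154 + 273.15 = 2427.15 K.
From η = 1 − T_C/T_H, T_C = T_H·(1 − η) = 2427.15 × (1 − 0.845) = 376 K.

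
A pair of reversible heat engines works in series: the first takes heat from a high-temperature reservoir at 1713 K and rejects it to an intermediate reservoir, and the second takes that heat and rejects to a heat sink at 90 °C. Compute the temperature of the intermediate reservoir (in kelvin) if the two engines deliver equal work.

T_m ≈ 1040 K

T_C = 90 °C → 90 + 273.15 = 363.15 K.
For reversible stages Q_m = Q_H·(T_m/T_H). Setting W₁ = Q_H(1 − T_m/T_H) equal to W₂ = Q_m(1 − T_C/T_m) = Q_H·(T_m − T_C)/T_H gives T_H − T_m = T_m − T_C, so T_m = (T_H + T_C)/2 = (1713.00 + 363.15)/2 = 1040 K.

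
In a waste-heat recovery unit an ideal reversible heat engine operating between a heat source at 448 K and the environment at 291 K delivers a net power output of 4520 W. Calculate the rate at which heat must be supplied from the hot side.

η_rev = 1 − T_C/T_H = 1 − 291.00/448.00 = 0.3504.
Q_H = W/η = 4520/0.3504 = 12900 W.

Q̇_H ≈ 12900 W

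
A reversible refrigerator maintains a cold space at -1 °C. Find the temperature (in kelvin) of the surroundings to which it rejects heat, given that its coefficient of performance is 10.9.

T_C = -1 °C → -1 + 273.15 = 272.15 K.
COP_R = T_C/(T_H − T_C) ⇒ T_H = T_C·(1 + 1/COP_R) = 272.15 × (1 + 1/10.9) = 297 K.

T_H ≈ 297 K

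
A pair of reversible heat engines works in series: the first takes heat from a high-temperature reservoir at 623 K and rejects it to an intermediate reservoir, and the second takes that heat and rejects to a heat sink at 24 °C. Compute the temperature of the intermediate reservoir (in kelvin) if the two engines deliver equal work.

T_C = 24 °C → 24 + 273.15 = 297.15 K.
For reversible stages Q_m = Q_H·(T_m/T_H). Setting W₁ = Q_H(1 − T_m/T_H) equal to W₂ = Q_m(1 − T_C/T_m) = Q_H·(T_m − T_C)/T_H gives T_H − T_m = T_m − T_C, so T_m = (T_H + T_C)/2 = (623.00 + 297.15)/2 = 460.1 K.

T_m ≈ 460.1 K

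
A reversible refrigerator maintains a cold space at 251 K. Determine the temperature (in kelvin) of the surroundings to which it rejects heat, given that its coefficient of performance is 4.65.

T_H ≈ 305 K

COP_R = T_C/(T_H − T_C) ⇒ T_H = T_C·(1 + 1/COP_R) = 251.00 × (1 + 1/4.65) = 305 K.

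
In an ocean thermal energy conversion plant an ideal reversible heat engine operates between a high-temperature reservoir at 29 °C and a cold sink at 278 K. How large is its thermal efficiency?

η ≈ 0.0799

T_H = 29 °C → 29 + 273.15 = 302.15 K.
The Carnot efficiency is η = 1 − T_C/T_H = 1 − 278.00/302.15 = 0.0799.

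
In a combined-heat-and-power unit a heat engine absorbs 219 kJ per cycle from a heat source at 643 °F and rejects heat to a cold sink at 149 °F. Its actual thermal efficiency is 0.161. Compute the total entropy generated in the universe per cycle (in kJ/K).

T_H = 643 °F → (643 − 32) × 5/9 = 339.44 °C = 612.59 K.
T_C = 149 °F → (149 − 32) × 5/9 = 65.00 °C = 338.15 K.
W = η·Q_H = 0.161 × 219 = 35.26 kJ, so Q_C = Q_H − W = 183.7 kJ.
The hot reservoir loses entropy Q_H/T_H = 219/612.59 = 0.3575 kJ/K; the cold reservoir gains Q_C/T_C = 183.7/338.15 = 0.5434 kJ/K.
ΔS_univ = −Q_H/T_H + Q_C/T_C = 0.186 kJ/K (> 0, since η = 0.161 < η_Carnot = 0.448).

ΔS_univ ≈ 0.186 kJ/K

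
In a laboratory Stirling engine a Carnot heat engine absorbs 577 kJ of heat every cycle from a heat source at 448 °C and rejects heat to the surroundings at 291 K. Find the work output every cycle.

W ≈ 344 kJ

T_H = 448 °C → 448 + 273.15 = 721.15 K.
Since the cycle is reversible, η = 1 − T_C/T_H = 1 − 291.00/721.15 = 0.5965.
W = η·Q_H = 0.5965 × 577 = 344 kJ.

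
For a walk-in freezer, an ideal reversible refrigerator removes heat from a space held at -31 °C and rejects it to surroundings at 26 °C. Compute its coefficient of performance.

COP_R ≈ 4.25

T_H = 26 °C → 26 + 273.15 = 299.15 K.
T_C = -31 °C → -31 + 273.15 = 242.15 K.
Carnot COP: COP_R = T_C/(T_H − T_C) = 242.15/(299.15 − 242.15) = 4.25.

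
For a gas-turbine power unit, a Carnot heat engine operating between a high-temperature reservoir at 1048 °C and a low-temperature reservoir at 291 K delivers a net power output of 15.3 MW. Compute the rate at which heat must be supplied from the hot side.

T_H = 1048 °C → 1048 + 273.15 = 1321.15 K.
Carnot efficiency: η = 1 − T_C/T_H = 1 − 291.00/1321.15 = 0.7797.
Q_H = W/η = 15.3/0.7797 = 19.6 MW.

Q̇_H ≈ 19.6 MW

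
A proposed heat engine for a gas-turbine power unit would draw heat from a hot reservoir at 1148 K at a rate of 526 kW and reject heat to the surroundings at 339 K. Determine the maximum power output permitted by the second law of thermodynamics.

Ẇ_max ≈ 370.7 kW

By the Carnot theorem, η_max = 1 − T_C/T_H = 1 − 339.00/1148.00 = 0.7047.
W_max = η_max · Q_H = 0.7047 × 526 = 370.7 kW.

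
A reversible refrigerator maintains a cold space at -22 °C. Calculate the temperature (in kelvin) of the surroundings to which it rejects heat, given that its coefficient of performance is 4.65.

T_C = -22 °C → -22 + 273.15 = 251.15 K.
COP_R = T_C/(T_H − T_C) ⇒ T_H = T_C·(1 + 1/COP_R) = 251.15 × (1 + 1/4.65) = 305 K.

T_H ≈ 305 K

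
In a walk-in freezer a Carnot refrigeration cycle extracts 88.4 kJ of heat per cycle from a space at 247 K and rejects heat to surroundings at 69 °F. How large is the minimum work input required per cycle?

W_in ≈ 16.7 kJ

T_H = 69 °F → (69 − 32) × 5/9 = 20.56 °C = 293.71 K.
The reversible coefficient of performance is COP_R = T_C/(T_H − T_C) = 247.00/46.71 = 5.2885.
W = Q_C/COP_R = 88.4/5.2885 = 16.7 kJ.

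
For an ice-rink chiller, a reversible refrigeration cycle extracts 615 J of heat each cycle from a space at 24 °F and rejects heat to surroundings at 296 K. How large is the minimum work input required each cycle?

W_in ≈ 62.5 J

T_C = 24 °F → (24 − 32) × 5/9 = -4.44 °C = 268.71 K.
The reversible coefficient of performance is COP_R = T_C/(T_H − T_C) = 268.71/27.29 = 9.8447.
W = Q_C/COP_R = 615/9.8447 = 62.5 J.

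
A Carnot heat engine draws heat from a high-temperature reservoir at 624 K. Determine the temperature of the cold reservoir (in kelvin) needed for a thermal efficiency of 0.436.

From η = 1 − T_C/T_H, T_C = T_H·(1 − η) = 624.00 × (1 − 0.436) = 352 K.

T_C ≈ 352 K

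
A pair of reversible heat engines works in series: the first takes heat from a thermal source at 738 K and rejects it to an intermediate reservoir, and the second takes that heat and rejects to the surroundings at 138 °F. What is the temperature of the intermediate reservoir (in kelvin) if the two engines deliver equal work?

T_C = 138 °F → (138 − 32) × 5/9 = 58.89 °C = 332.04 K.
For reversible stages Q_m = Q_H·(T_m/T_H). Setting W₁ = Q_H(1 − T_m/T_H) equal to W₂ = Q_m(1 − T_C/T_m) = Q_H·(T_m − T_C)/T_H gives T_H − T_m = T_m − T_C, so T_m = (T_H + T_C)/2 = (738.00 + 332.04)/2 = 535.0 K.

T_m ≈ 535.0 K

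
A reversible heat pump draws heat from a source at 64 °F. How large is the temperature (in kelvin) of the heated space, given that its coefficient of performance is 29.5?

T_C = 64 °F → (64 − 32) × 5/9 = 17.78 °C = 290.93 K.
COP_HP = T_H/(T_H − T_C) ⇒ T_H = T_C·COP_HP/(COP_HP − 1) = 290.93 × 29.5/(29.5 − 1) = 301 K.

T_H ≈ 301 K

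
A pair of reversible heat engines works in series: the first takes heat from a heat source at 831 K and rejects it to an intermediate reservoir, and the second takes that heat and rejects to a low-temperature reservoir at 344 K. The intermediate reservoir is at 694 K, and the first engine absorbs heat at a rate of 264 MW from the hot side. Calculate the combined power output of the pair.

Ẇ_total ≈ 154.7 MW

Two reversible stages in series are equivalent to a single Carnot engine between T_H and T_C, so η_total = 1 − T_C/T_H = 1 − 344.00/831.00 = 0.5860.
W_total = η_total · Q_H = 0.5860 × 264 = 154.7 MW.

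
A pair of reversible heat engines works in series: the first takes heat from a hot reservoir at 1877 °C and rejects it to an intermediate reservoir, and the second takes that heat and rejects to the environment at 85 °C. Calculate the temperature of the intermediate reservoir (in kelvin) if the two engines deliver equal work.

T_m ≈ 1250 K

T_H = 1877 °C → 1877 + 273.15 = 2150.15 K.
T_C = 85 °C → 85 + 273.15 = 358.15 K.
For reversible stages Q_m = Q_H·(T_m/T_H). Setting W₁ = Q_H(1 − T_m/T_H) equal to W₂ = Q_m(1 − T_C/T_m) = Q_H·(T_m − T_C)/T_H gives T_H − T_m = T_m − T_C, so T_m = (T_H + T_C)/2 = (2150.15 + 358.15)/2 = 1250 K.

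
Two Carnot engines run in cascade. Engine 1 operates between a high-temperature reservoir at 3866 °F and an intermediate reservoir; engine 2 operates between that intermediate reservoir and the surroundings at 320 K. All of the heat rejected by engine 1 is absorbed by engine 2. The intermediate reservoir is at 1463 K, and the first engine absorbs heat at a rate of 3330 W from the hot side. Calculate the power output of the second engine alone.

T_H = 3866 °F → (3866 − 32) × 5/9 = 2130.00 °C = 2403.15 K.
Heat entering the second stage: Q_m = Q_H·(T_m/T_H) = 3330 × 1463.00/2403.15 = 2030 W.
Second-stage efficiency η₂ = 1 − T_C/T_m = 1 − 320.00/1463.00 = 0.7813, so W₂ = η₂·Q_m = 1580 W.

Ẇ₂ ≈ 1580 W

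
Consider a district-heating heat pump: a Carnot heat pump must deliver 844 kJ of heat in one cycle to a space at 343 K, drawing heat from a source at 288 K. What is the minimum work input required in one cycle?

W_in ≈ 135.3 kJ

The Carnot heat-pump COP is COP_HP = T_H/(T_H − T_C) = 343.00/55.00 = 6.2364.
W = Q_H/COP_HP = 844/6.2364 = 135.3 kJ.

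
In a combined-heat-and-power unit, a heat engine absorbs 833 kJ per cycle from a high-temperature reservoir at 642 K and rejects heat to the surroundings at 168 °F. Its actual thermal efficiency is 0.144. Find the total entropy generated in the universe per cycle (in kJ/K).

T_C = 168 °F → (168 − 32) × 5/9 = 75.56 °C = 348.71 K.
W = η·Q_H = 0.144 × 833 = 120.0 kJ, so Q_C = Q_H − W = 713.0 kJ.
Entropy balance on the reservoirs: −Q_H/T_H = -1.298 kJ/K, +Q_C/T_C = 2.045 kJ/K.
ΔS_univ = −Q_H/T_H + Q_C/T_C = 0.747 kJ/K (> 0, since η = 0.144 < η_Carnot = 0.457).

ΔS_univ ≈ 0.747 kJ/K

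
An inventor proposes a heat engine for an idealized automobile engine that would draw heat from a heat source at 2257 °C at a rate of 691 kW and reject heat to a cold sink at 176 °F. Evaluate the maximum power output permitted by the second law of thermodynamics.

T_H = 2257 °C → 2257 + 273.15 = 2530.15 K.
T_C = 176 °F → (176 − 32) × 5/9 = 80.00 °C = 353.15 K.
The upper bound on efficiency is η_max = 1 − T_C/T_H = 1 − 353.15/2530.15 = 0.8604.
W_max = η_max · Q_H = 0.8604 × 691 = 594.6 kW.

Ẇ_max ≈ 594.6 kW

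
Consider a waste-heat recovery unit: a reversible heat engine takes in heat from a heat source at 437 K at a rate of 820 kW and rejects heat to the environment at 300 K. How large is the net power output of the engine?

Ẇ ≈ 257.1 kW

The Carnot efficiency is η = 1 − T_C/T_H = 1 − 300.00/437.00 = 0.3135.
W = η·Q_H = 0.3135 × 820 = 257.1 kW.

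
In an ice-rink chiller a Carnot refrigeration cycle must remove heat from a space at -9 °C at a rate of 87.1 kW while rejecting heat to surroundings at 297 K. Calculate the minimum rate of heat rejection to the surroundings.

T_C = -9 °C → -9 + 273.15 = 264.15 K.
For a reversible cycle Q_H/Q_C = T_H/T_C, so Q_H = Q_C·T_H/T_C = 87.1 × 297.00/264.15 = 97.9 kW.

Q̇_H ≈ 97.9 kW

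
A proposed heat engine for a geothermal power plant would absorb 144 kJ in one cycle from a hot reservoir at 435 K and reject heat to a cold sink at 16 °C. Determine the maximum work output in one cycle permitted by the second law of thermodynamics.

T_C = 16 °C → 16 + 273.15 = 289.15 K.
By the Carnot theorem, η_max = 1 − T_C/T_H = 1 − 289.15/435.00 = 0.3353.
W_max = η_max · Q_H = 0.3353 × 144 = 48.28 kJ.

W_max ≈ 48.28 kJ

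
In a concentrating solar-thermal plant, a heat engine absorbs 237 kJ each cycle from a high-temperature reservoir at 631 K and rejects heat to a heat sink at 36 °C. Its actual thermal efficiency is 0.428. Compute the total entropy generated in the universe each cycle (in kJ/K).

T_C = 36 °C → 36 + 273.15 = 309.15 K.
W = η·Q_H = 0.428 × 237 = 101.4 kJ, so Q_C = Q_H − W = 135.6 kJ.
Reservoir entropy changes: ΔS_H = −Q_H/T_H = −237/631.00 = -0.3756 kJ/K and ΔS_C = +Q_C/T_C = 135.6/309.15 = 0.4385 kJ/K.
ΔS_univ = −Q_H/T_H + Q_C/T_C = 0.0629 kJ/K (> 0, since η = 0.428 < η_Carnot = 0.510).

ΔS_univ ≈ 0.0629 kJ/K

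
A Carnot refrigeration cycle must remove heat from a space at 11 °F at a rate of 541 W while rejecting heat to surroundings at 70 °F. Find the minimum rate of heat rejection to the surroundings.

T_H = 70 °F → (70 − 32) × 5/9 = 21.11 °C = 294.26 K.
T_C = 11 °F → (11 − 32) × 5/9 = -11.67 °C = 261.48 K.
For a reversible cycle Q_H/Q_C = T_H/T_C, so Q_H = Q_C·T_H/T_C = 541 × 294.26/261.48 = 609 W.

Q̇_H ≈ 609 W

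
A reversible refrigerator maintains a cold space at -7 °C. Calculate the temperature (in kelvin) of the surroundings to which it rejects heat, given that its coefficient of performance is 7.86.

T_C = -7 °C → -7 + 273.15 = 266.15 K.
COP_R = T_C/(T_H − T_C) ⇒ T_H = T_C·(1 + 1/COP_R) = 266.15 × (1 + 1/7.86) = 300 K.

T_H ≈ 300 K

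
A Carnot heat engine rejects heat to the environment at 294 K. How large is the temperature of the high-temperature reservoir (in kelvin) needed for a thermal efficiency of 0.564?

From η = 1 − T_C/T_H, solving for T_H gives T_H = T_C/(1 − η) = 294.00/(1 − 0.564) = 674 K.

T_H ≈ 674 K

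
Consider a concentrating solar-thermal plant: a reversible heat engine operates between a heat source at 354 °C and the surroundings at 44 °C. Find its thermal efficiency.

T_H = 354 °C → 354 + 273.15 = 627.15 K.
T_C = 44 °C → 44 + 273.15 = 317.15 K.
Carnot efficiency: η = 1 − T_C/T_H = 1 − 317.15/627.15 = 0.494.

η ≈ 0.494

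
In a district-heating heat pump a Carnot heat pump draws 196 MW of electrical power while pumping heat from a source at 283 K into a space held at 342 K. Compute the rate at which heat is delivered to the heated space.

COP_HP = T_H/(T_H − T_C) = 342.00/59.00 = 5.7966.
Q_H = COP_HP · W = 5.7966 × 196 = 1140 MW.

Q̇_H ≈ 1140 MW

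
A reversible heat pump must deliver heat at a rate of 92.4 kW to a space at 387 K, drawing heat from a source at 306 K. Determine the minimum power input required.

Ẇ_in ≈ 19.34 kW

COP_HP = T_H/(T_H − T_C) = 387.00/81.00 = 4.7778.
W = Q_H/COP_HP = 92.4/4.7778 = 19.34 kW.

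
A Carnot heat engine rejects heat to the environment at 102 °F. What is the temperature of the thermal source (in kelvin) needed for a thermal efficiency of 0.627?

T_C = 102 °F → (102 − 32) × 5/9 = 38.89 °C = 312.04 K.
From η = 1 − T_C/T_H, solving for T_H gives T_H = T_C/(1 − η) = 312.04/(1 − 0.627) = 836.6 K.

T_H ≈ 836.6 K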